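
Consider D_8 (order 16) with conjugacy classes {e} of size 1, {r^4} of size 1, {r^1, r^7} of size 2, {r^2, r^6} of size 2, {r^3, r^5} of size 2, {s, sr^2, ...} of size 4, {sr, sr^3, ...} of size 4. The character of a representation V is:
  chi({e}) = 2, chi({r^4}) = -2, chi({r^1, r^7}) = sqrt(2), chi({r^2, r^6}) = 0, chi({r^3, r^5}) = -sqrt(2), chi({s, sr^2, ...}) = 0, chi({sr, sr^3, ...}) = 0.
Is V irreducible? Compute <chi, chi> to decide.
Irreducible: <chi, chi> = 1.

Solution. <chi, chi> = (1/|G|) sum_C |C| * |chi(C)|^2 = (1/16)[1*|2|^2 + 1*|-2|^2 + 2*|sqrt(2)|^2 + 2*|0|^2 + 2*|-sqrt(2)|^2 + 4*|0|^2 + 4*|0|^2]
  = (1/16)[(4) + (4) + (4) + (0) + (4) + (0) + (0)] = 16/16 = 1.
A character is irreducible iff <chi, chi> = 1, so this representation is irreducible.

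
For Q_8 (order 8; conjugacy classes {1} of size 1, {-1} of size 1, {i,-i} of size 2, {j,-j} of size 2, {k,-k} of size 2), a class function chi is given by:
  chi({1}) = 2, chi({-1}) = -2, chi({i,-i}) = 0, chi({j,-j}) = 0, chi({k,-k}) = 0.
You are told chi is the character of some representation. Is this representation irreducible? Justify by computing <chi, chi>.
Irreducible: <chi, chi> = 1.

Why: <chi, chi> = (1/|G|) sum_C |C| * |chi(C)|^2 = (1/8)[1*|2|^2 + 1*|-2|^2 + 2*|0|^2 + 2*|0|^2 + 2*|0|^2]
  = (1/8)[(4) + (4) + (0) + (0) + (0)] = 8/8 = 1.
A character is irreducible iff <chi, chi> = 1, so this representation is irreducible.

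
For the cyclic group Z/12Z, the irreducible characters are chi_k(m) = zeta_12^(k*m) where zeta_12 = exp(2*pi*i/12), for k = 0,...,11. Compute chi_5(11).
chi_5(11) = zeta_12^55 = exp(-5*I*pi/6)

Working: chi_5(11) = zeta_12^(5*11) = zeta_12^55. Since zeta_12^12 = 1, this equals zeta_12^7 = exp(2*pi*i*7/12) = exp(-5*I*pi/6).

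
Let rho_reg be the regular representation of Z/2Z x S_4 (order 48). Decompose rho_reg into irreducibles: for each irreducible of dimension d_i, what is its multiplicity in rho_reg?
Each irreducible V_i of dimension d_i appears with multiplicity d_i, i.e. rho_reg = (direct sum over all irreducibles V_i) d_i V_i. The irreducible dimensions for Z/2Z x S_4 are 1, 1, 1, 1, 2, 2, 3, 3, 3, 3: 4 irreducibles of dimension 1, each with multiplicity 1; 2 irreducibles of dimension 2, each with multiplicity 2; 4 irreducibles of dimension 3, each with multiplicity 3. Total dimension 4*1*1 + 2*2*2 + 4*3*3 = 48 = |G|.

Details: General theorem: in the regular representation of a finite group G, each irreducible appears with multiplicity equal to its dimension. Check: dim(rho_reg) = sum d_i^2 = 1 + 1 + 1 + 1 + 4 + 4 + 9 + 9 + 9 + 9 = 48 = |G|.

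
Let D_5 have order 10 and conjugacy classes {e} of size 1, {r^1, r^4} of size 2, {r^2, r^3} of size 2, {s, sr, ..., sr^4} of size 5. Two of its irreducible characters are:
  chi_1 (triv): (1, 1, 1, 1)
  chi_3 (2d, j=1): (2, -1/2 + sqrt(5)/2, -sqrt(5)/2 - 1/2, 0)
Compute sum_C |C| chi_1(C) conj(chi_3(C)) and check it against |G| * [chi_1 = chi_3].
Sum = 0; so <chi_1, chi_3> = 0 (distinct irreducibles are orthogonal).

Reasoning: Compute term by term over conjugacy classes (|C| * chi_1(C) * conj(chi_3(C))):
  1*(1)*conj(2) + 2*(1)*conj(-1/2 + sqrt(5)/2) + 2*(1)*conj(-sqrt(5)/2 - 1/2) + 5*(1)*conj(0)
  = (2) + (-1 + sqrt(5)) + (-sqrt(5) - 1) + (0)
  = 0.
Dividing by |G| = 10 gives 0/10 = 0, matching the row-orthogonality relation <chi_1, chi_3> = [chi_1 = chi_3].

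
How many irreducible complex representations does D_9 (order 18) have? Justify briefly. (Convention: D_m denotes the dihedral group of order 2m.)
6

Explanation: The number of irreducible complex representations of a finite group equals its number of conjugacy classes. D_9 has 6 conjugacy classes ((n+3)/2 for n odd), so D_9 (order 18) has exactly 6 irreducible complex representations.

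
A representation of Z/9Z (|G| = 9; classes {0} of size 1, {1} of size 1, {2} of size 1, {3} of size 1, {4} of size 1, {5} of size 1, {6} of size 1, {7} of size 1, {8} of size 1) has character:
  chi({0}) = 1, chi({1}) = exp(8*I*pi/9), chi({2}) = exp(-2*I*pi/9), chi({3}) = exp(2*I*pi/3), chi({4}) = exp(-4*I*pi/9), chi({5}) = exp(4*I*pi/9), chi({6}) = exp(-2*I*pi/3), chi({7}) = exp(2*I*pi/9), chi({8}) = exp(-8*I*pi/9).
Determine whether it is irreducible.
Irreducible: <chi, chi> = 1.

Reasoning: <chi, chi> = (1/|G|) sum_C |C| * |chi(C)|^2 = (1/9)[1*|1|^2 + 1*|exp(8*I*pi/9)|^2 + 1*|exp(-2*I*pi/9)|^2 + 1*|exp(2*I*pi/3)|^2 + 1*|exp(-4*I*pi/9)|^2 + 1*|exp(4*I*pi/9)|^2 + 1*|exp(-2*I*pi/3)|^2 + 1*|exp(2*I*pi/9)|^2 + 1*|exp(-8*I*pi/9)|^2]
  = (1/9)[(1) + (1) + (1) + (1) + (1) + (1) + (1) + (1) + (1)] = 9/9 = 1.
(Exp terms are combined using exp(i*s)*conj(exp(i*t)) = exp(i*(s-t)), and sums of them are collapsed using the identity that for every m > 1 the m distinct m-th roots of unity sum to 0, e.g. 1 + exp(2*I*pi/3) + exp(-2*I*pi/3) = 0.)
A character is irreducible iff <chi, chi> = 1, so this representation is irreducible.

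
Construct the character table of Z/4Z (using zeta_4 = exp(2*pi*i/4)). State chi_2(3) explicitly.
Character table of Z/4Z (irreps indexed chi_0,...,chi_3 with chi_k(m) = zeta_4^(k*m), zeta_4 = exp(2*pi*i/4)):
  irrep \ class  {0} (size 1)  {1} (size 1)  {2} (size 1)  {3} (size 1)
  chi_0          1             1             1             1           
  chi_1          1             I             -1            -I          
  chi_2          1             -1            1             -1          
  chi_3          1             -I            -1            I           

Spot check: chi_2(3) = zeta_4^(2*3) = zeta_4^6 = -1.

Argument: Z/4Z is abelian, so all 4 irreducible complex representations are 1-dimensional. They are given by chi_k(m) = zeta_4^(k*m) for k = 0,...,3. Row orthogonality: sum_m chi_k(m) conj(chi_l(m)) = 4 * [k = l].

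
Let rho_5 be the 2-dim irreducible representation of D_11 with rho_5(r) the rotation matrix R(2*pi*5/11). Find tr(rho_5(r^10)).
chi_{rho_5}(r^10) = 2*cos(2*pi*5*10/11) = -2*cos(pi/11)

Justification: rho_5(r^10) is rotation by angle 2*pi*5*10/11, whose trace is 2*cos(2*pi*5*10/11) = -2*cos(pi/11).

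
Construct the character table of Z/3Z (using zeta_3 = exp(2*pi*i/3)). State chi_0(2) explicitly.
Character table of Z/3Z (irreps indexed chi_0,...,chi_2 with chi_k(m) = zeta_3^(k*m), zeta_3 = exp(2*pi*i/3)):
  irrep \ class  {0} (size 1)  {1} (size 1)    {2} (size 1)  
  chi_0          1             1               1             
  chi_1          1             exp(2*I*pi/3)   exp(-2*I*pi/3)
  chi_2          1             exp(-2*I*pi/3)  exp(2*I*pi/3) 

Spot check: chi_0(2) = zeta_3^(0*2) = zeta_3^0 = 1.

Working: Z/3Z is abelian, so all 3 irreducible complex representations are 1-dimensional. They are given by chi_k(m) = zeta_3^(k*m) for k = 0,...,2. Row orthogonality: sum_m chi_k(m) conj(chi_l(m)) = 3 * [k = l].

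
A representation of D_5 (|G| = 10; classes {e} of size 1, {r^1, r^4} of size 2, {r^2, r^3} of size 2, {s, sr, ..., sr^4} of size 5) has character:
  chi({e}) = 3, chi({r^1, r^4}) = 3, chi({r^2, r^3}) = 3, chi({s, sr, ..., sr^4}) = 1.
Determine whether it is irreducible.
Not irreducible (reducible): <chi, chi> = 5 > 1.

Working: <chi, chi> = (1/|G|) sum_C |C| * |chi(C)|^2 = (1/10)[1*|3|^2 + 2*|3|^2 + 2*|3|^2 + 5*|1|^2]
  = (1/10)[(9) + (18) + (18) + (5)] = 50/10 = 5.
A character is irreducible iff <chi, chi> = 1, so this representation is reducible.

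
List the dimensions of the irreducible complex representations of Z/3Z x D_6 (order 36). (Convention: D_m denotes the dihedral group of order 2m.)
Dimensions: 1, 1, 1, 1, 1, 1, 1, 1, 1, 1, 1, 1, 2, 2, 2, 2, 2, 2

Explanation: There are 18 irreducibles (= number of conjugacy classes). Their dimensions d_i satisfy sum d_i^2 = |G| = 36: 1 + 1 + 1 + 1 + 1 + 1 + 1 + 1 + 1 + 1 + 1 + 1 + 4 + 4 + 4 + 4 + 4 + 4 = 36. (For the product with Z/3Z: each of the 3 1-dim characters of Z/3Z tensors with each irrep of D_6, giving 3 copies of each D_6-dimension.)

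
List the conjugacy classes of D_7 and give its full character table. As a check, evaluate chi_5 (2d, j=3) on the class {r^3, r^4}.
Conjugacy classes: {e} of size 1, {r^1, r^6} of size 2, {r^2, r^5} of size 2, {r^3, r^4} of size 2, {s, sr, ..., sr^6} of size 7.
Character table:
  irrep \ class              {e} (size 1)  {r^1, r^6} (size 2)  {r^2, r^5} (size 2)  {r^3, r^4} (size 2)  {s, sr, ..., sr^6} (size 7)
  chi_1 (triv)               1             1                    1                    1                    1                          
  chi_2 (sign: r->1, s->-1)  1             1                    1                    1                    -1                         
  chi_3 (2d, j=1)            2             2*cos(2*pi/7)        -2*cos(3*pi/7)       -2*cos(pi/7)         0                          
  chi_4 (2d, j=2)            2             -2*cos(3*pi/7)       -2*cos(pi/7)         2*cos(2*pi/7)        0                          
  chi_5 (2d, j=3)            2             -2*cos(pi/7)         2*cos(2*pi/7)        -2*cos(3*pi/7)       0                          

Spot check: chi_5 (2d, j=3) on {r^3, r^4} = -2*cos(3*pi/7).

Argument: D_7 has order 2*7 = 14 with 5 conjugacy classes, hence 5 irreducibles. Sum of squared dims 1 + 1 + 4 + 4 + 4 = 14 = |G|. Linear characters come from the abelianisation; the 2-dimensional irreps have character r^k -> 2*cos(2*pi*j*k/7), reflections -> 0.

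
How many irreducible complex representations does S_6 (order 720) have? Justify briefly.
11

Working: The number of irreducible complex representations of a finite group equals its number of conjugacy classes. Conjugacy classes in S_6 correspond to cycle types, i.e. partitions of 6; there are p(6) = 11 of them, so S_6 (order 720) has exactly 11 irreducible complex representations.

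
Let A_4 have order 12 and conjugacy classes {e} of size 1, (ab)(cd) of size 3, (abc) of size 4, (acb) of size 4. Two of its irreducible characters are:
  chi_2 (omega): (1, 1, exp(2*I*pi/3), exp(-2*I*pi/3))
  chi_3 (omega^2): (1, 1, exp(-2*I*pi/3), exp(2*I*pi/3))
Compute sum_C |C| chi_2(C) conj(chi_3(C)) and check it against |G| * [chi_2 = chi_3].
Sum = 0; so <chi_2, chi_3> = 0 (distinct irreducibles are orthogonal).

Argument: Compute term by term over conjugacy classes (|C| * chi_2(C) * conj(chi_3(C))):
  1*(1)*conj(1) + 3*(1)*conj(1) + 4*(exp(2*I*pi/3))*conj(exp(-2*I*pi/3)) + 4*(exp(-2*I*pi/3))*conj(exp(2*I*pi/3))
  = (1) + (3) + (4*exp(-2*I*pi/3)) + (4*exp(2*I*pi/3))
  = 0.
(Exp terms are combined using exp(i*s)*conj(exp(i*t)) = exp(i*(s-t)), and sums of them are collapsed using the identity that for every m > 1 the m distinct m-th roots of unity sum to 0, e.g. 1 + exp(2*I*pi/3) + exp(-2*I*pi/3) = 0.)
Dividing by |G| = 12 gives 0/12 = 0, matching the row-orthogonality relation <chi_2, chi_3> = [chi_2 = chi_3].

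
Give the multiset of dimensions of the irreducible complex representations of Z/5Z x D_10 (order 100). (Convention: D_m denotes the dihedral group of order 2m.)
Dimensions: 1, 1, 1, 1, 1, 1, 1, 1, 1, 1, 1, 1, 1, 1, 1, 1, 1, 1, 1, 1, 2, 2, 2, 2, 2, 2, 2, 2, 2, 2, 2, 2, 2, 2, 2, 2, 2, 2, 2, 2

Reasoning: There are 40 irreducibles (= number of conjugacy classes). Their dimensions d_i satisfy sum d_i^2 = |G| = 100: 1 + 1 + 1 + 1 + 1 + 1 + 1 + 1 + 1 + 1 + 1 + 1 + 1 + 1 + 1 + 1 + 1 + 1 + 1 + 1 + 4 + 4 + 4 + 4 + 4 + 4 + 4 + 4 + 4 + 4 + 4 + 4 + 4 + 4 + 4 + 4 + 4 + 4 + 4 + 4 = 100. (For the product with Z/5Z: each of the 5 1-dim characters of Z/5Z tensors with each irrep of D_10, giving 5 copies of each D_10-dimension.)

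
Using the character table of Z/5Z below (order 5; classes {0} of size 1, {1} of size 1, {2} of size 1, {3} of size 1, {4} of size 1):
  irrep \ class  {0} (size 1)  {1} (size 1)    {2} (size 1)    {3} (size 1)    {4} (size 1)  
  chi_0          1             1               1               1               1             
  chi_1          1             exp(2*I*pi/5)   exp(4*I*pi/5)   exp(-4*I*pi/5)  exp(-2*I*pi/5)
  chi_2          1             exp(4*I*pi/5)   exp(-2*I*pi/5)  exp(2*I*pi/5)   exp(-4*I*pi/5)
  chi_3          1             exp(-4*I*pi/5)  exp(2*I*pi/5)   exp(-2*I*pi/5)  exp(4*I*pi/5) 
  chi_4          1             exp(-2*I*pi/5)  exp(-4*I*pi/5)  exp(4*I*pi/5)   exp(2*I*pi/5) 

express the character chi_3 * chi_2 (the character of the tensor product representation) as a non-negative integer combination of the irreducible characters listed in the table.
chi_3 tensor chi_2 = chi_0 (all other irreducibles have multiplicity 0).

Argument: The character of a tensor product is the pointwise product (chi_3 * chi_2)(C) = chi_3(C) * chi_2(C):
  {0}: (1)*(1), {1}: (exp(-4*I*pi/5))*(exp(4*I*pi/5)), {2}: (exp(2*I*pi/5))*(exp(-2*I*pi/5)), {3}: (exp(-2*I*pi/5))*(exp(2*I*pi/5)), {4}: (exp(4*I*pi/5))*(exp(-4*I*pi/5))
so (chi_3 * chi_2) takes values
  {0} -> 1, {1} -> 1, {2} -> 1, {3} -> 1, {4} -> 1.
Now take the inner product of this character with each irreducible chi from the table, <chi_3*chi_2, chi> = (1/5) sum_C |C| (chi_3*chi_2)(C) conj(chi(C)):
  <chi_3*chi_2, chi_0> = (1/5)[1*(1)*conj(1) + 1*(1)*conj(1) + 1*(1)*conj(1) + 1*(1)*conj(1) + 1*(1)*conj(1)]
      = (1/5)[(1) + (1) + (1) + (1) + (1)] = 5/5 = 1
  <chi_3*chi_2, chi_1> = (1/5)[1*(1)*conj(1) + 1*(1)*conj(exp(2*I*pi/5)) + 1*(1)*conj(exp(4*I*pi/5)) + 1*(1)*conj(exp(-4*I*pi/5)) + 1*(1)*conj(exp(-2*I*pi/5))]
      = (1/5)[(1) + (exp(-2*I*pi/5)) + (exp(-4*I*pi/5)) + (exp(4*I*pi/5)) + (exp(2*I*pi/5))] = 0/5 = 0
  <chi_3*chi_2, chi_2> = (1/5)[1*(1)*conj(1) + 1*(1)*conj(exp(4*I*pi/5)) + 1*(1)*conj(exp(-2*I*pi/5)) + 1*(1)*conj(exp(2*I*pi/5)) + 1*(1)*conj(exp(-4*I*pi/5))]
      = (1/5)[(1) + (exp(-4*I*pi/5)) + (exp(2*I*pi/5)) + (exp(-2*I*pi/5)) + (exp(4*I*pi/5))] = 0/5 = 0
  <chi_3*chi_2, chi_3> = (1/5)[1*(1)*conj(1) + 1*(1)*conj(exp(-4*I*pi/5)) + 1*(1)*conj(exp(2*I*pi/5)) + 1*(1)*conj(exp(-2*I*pi/5)) + 1*(1)*conj(exp(4*I*pi/5))]
      = (1/5)[(1) + (exp(4*I*pi/5)) + (exp(-2*I*pi/5)) + (exp(2*I*pi/5)) + (exp(-4*I*pi/5))] = 0/5 = 0
  <chi_3*chi_2, chi_4> = (1/5)[1*(1)*conj(1) + 1*(1)*conj(exp(-2*I*pi/5)) + 1*(1)*conj(exp(-4*I*pi/5)) + 1*(1)*conj(exp(4*I*pi/5)) + 1*(1)*conj(exp(2*I*pi/5))]
      = (1/5)[(1) + (exp(2*I*pi/5)) + (exp(4*I*pi/5)) + (exp(-4*I*pi/5)) + (exp(-2*I*pi/5))] = 0/5 = 0
(Exp terms are combined using exp(i*s)*conj(exp(i*t)) = exp(i*(s-t)), and sums of them are collapsed using the identity that for every m > 1 the m distinct m-th roots of unity sum to 0, e.g. 1 + exp(2*I*pi/3) + exp(-2*I*pi/3) = 0.)
Hence the multiplicities are chi_0: 1. Dimension check: dim(chi_3)*dim(chi_2) = 1*1 = 1 and sum (mult * dim) = 1*1 = 1.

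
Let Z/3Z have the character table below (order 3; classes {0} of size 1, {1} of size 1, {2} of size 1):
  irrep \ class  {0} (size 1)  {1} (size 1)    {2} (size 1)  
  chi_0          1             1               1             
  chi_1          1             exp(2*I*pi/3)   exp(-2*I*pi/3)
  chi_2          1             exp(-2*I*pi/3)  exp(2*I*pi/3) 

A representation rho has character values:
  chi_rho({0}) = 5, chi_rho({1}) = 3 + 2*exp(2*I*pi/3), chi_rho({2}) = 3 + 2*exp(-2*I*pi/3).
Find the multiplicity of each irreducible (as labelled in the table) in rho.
Multiplicities: chi_0: 3, chi_1: 2, chi_2: 0.

Why: Use <chi_rho, chi> = (1/|G|) sum_C |C| * chi_rho(C) * conj(chi(C)) with |G| = 3 for each irreducible chi in the table:
  <chi_rho, chi_0> = (1/3)[1*(5)*conj(1) + 1*(3 + 2*exp(2*I*pi/3))*conj(1) + 1*(3 + 2*exp(-2*I*pi/3))*conj(1)]
      = (1/3)[(5) + (3 + 2*exp(2*I*pi/3)) + (3 + 2*exp(-2*I*pi/3))] = 9/3 = 3
  <chi_rho, chi_1> = (1/3)[1*(5)*conj(1) + 1*(3 + 2*exp(2*I*pi/3))*conj(exp(2*I*pi/3)) + 1*(3 + 2*exp(-2*I*pi/3))*conj(exp(-2*I*pi/3))]
      = (1/3)[(5) + (2 + 3*exp(-2*I*pi/3)) + (2 + 3*exp(2*I*pi/3))] = 6/3 = 2
  <chi_rho, chi_2> = (1/3)[1*(5)*conj(1) + 1*(3 + 2*exp(2*I*pi/3))*conj(exp(-2*I*pi/3)) + 1*(3 + 2*exp(-2*I*pi/3))*conj(exp(2*I*pi/3))]
      = (1/3)[(5) + (2*exp(-2*I*pi/3) + 3*exp(2*I*pi/3)) + (3*exp(-2*I*pi/3) + 2*exp(2*I*pi/3))] = 0/3 = 0
(Exp terms are combined using exp(i*s)*conj(exp(i*t)) = exp(i*(s-t)), and sums of them are collapsed using the identity that for every m > 1 the m distinct m-th roots of unity sum to 0, e.g. 1 + exp(2*I*pi/3) + exp(-2*I*pi/3) = 0.)
Dimension check: dim(rho) = sum (mult * dim) = 3*1 + 2*1 + 0*1 = 5 = chi_rho(e) = 5.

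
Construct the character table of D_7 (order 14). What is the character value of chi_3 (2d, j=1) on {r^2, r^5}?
Conjugacy classes: {e} of size 1, {r^1, r^6} of size 2, {r^2, r^5} of size 2, {r^3, r^4} of size 2, {s, sr, ..., sr^6} of size 7.
Character table:
  irrep \ class              {e} (size 1)  {r^1, r^6} (size 2)  {r^2, r^5} (size 2)  {r^3, r^4} (size 2)  {s, sr, ..., sr^6} (size 7)
  chi_1 (triv)               1             1                    1                    1                    1                          
  chi_2 (sign: r->1, s->-1)  1             1                    1                    1                    -1                         
  chi_3 (2d, j=1)            2             2*cos(2*pi/7)        -2*cos(3*pi/7)       -2*cos(pi/7)         0                          
  chi_4 (2d, j=2)            2             -2*cos(3*pi/7)       -2*cos(pi/7)         2*cos(2*pi/7)        0                          
  chi_5 (2d, j=3)            2             -2*cos(pi/7)         2*cos(2*pi/7)        -2*cos(3*pi/7)       0                          

Spot check: chi_3 (2d, j=1) on {r^2, r^5} = -2*cos(3*pi/7).

Reasoning: D_7 has order 2*7 = 14 with 5 conjugacy classes, hence 5 irreducibles. Sum of squared dims 1 + 1 + 4 + 4 + 4 = 14 = |G|. Linear characters come from the abelianisation; the 2-dimensional irreps have character r^k -> 2*cos(2*pi*j*k/7), reflections -> 0.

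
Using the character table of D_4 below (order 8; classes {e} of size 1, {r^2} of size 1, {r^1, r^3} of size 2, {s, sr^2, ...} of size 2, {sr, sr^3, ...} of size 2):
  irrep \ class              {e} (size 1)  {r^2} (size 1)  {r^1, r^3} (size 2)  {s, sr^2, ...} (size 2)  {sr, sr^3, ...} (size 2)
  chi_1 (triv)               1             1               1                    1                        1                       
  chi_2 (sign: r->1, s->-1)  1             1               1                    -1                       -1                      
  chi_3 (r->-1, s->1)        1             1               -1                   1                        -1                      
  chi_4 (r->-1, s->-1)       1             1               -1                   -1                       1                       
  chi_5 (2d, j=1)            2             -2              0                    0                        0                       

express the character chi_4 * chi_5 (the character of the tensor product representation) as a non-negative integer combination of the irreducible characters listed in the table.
chi_4 tensor chi_5 = chi_5 (all other irreducibles have multiplicity 0).

Solution. The character of a tensor product is the pointwise product (chi_4 * chi_5)(C) = chi_4(C) * chi_5(C):
  {e}: (1)*(2), {r^2}: (1)*(-2), {r^1, r^3}: (-1)*(0), {s, sr^2, ...}: (-1)*(0), {sr, sr^3, ...}: (1)*(0)
so (chi_4 * chi_5) takes values
  {e} -> 2, {r^2} -> -2, {r^1, r^3} -> 0, {s, sr^2, ...} -> 0, {sr, sr^3, ...} -> 0.
Now take the inner product of this character with each irreducible chi from the table, <chi_4*chi_5, chi> = (1/8) sum_C |C| (chi_4*chi_5)(C) conj(chi(C)):
  <chi_4*chi_5, chi_1> = (1/8)[1*(2)*conj(1) + 1*(-2)*conj(1) + 2*(0)*conj(1) + 2*(0)*conj(1) + 2*(0)*conj(1)]
      = (1/8)[(2) + (-2) + (0) + (0) + (0)] = 0/8 = 0
  <chi_4*chi_5, chi_2> = (1/8)[1*(2)*conj(1) + 1*(-2)*conj(1) + 2*(0)*conj(1) + 2*(0)*conj(-1) + 2*(0)*conj(-1)]
      = (1/8)[(2) + (-2) + (0) + (0) + (0)] = 0/8 = 0
  <chi_4*chi_5, chi_3> = (1/8)[1*(2)*conj(1) + 1*(-2)*conj(1) + 2*(0)*conj(-1) + 2*(0)*conj(1) + 2*(0)*conj(-1)]
      = (1/8)[(2) + (-2) + (0) + (0) + (0)] = 0/8 = 0
  <chi_4*chi_5, chi_4> = (1/8)[1*(2)*conj(1) + 1*(-2)*conj(1) + 2*(0)*conj(-1) + 2*(0)*conj(-1) + 2*(0)*conj(1)]
      = (1/8)[(2) + (-2) + (0) + (0) + (0)] = 0/8 = 0
  <chi_4*chi_5, chi_5> = (1/8)[1*(2)*conj(2) + 1*(-2)*conj(-2) + 2*(0)*conj(0) + 2*(0)*conj(0) + 2*(0)*conj(0)]
      = (1/8)[(4) + (4) + (0) + (0) + (0)] = 8/8 = 1
Hence the multiplicities are chi_5: 1. Dimension check: dim(chi_4)*dim(chi_5) = 1*2 = 2 and sum (mult * dim) = 1*2 = 2.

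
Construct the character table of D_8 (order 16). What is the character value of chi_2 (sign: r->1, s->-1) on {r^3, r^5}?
Conjugacy classes: {e} of size 1, {r^4} of size 1, {r^1, r^7} of size 2, {r^2, r^6} of size 2, {r^3, r^5} of size 2, {s, sr^2, ...} of size 4, {sr, sr^3, ...} of size 4.
Character table:
  irrep \ class              {e} (size 1)  {r^4} (size 1)  {r^1, r^7} (size 2)  {r^2, r^6} (size 2)  {r^3, r^5} (size 2)  {s, sr^2, ...} (size 4)  {sr, sr^3, ...} (size 4)
  chi_1 (triv)               1             1               1                    1                    1                    1                        1                       
  chi_2 (sign: r->1, s->-1)  1             1               1                    1                    1                    -1                       -1                      
  chi_3 (r->-1, s->1)        1             1               -1                   1                    -1                   1                        -1                      
  chi_4 (r->-1, s->-1)       1             1               -1                   1                    -1                   -1                       1                       
  chi_5 (2d, j=1)            2             -2              sqrt(2)              0                    -sqrt(2)             0                        0                       
  chi_6 (2d, j=2)            2             2               0                    -2                   0                    0                        0                       
  chi_7 (2d, j=3)            2             -2              -sqrt(2)             0                    sqrt(2)              0                        0                       

Spot check: chi_2 (sign: r->1, s->-1) on {r^3, r^5} = 1.

Solution. D_8 has order 2*8 = 16 with 7 conjugacy classes, hence 7 irreducibles. Sum of squared dims 1 + 1 + 1 + 1 + 4 + 4 + 4 = 16 = |G|. Linear characters come from the abelianisation; the 2-dimensional irreps have character r^k -> 2*cos(2*pi*j*k/8), reflections -> 0.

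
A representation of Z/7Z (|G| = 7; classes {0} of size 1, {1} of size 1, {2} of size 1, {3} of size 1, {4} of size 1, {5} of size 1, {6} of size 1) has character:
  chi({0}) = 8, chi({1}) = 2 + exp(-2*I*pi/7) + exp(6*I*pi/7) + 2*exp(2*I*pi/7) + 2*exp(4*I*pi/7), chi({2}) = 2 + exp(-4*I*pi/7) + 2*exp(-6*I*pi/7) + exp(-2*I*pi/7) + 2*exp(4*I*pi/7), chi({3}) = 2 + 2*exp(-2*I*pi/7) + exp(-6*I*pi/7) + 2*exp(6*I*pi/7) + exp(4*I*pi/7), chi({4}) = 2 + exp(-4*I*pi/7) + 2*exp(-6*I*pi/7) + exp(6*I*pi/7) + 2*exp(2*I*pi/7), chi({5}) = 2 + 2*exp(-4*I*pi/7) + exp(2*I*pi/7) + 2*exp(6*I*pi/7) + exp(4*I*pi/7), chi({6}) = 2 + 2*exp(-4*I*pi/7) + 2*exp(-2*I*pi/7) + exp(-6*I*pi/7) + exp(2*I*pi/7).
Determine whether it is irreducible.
Not irreducible (reducible): <chi, chi> = 14 > 1.

Reasoning: <chi, chi> = (1/|G|) sum_C |C| * |chi(C)|^2 = (1/7)[1*|8|^2 + 1*|2 + exp(-2*I*pi/7) + exp(6*I*pi/7) + 2*exp(2*I*pi/7) + 2*exp(4*I*pi/7)|^2 + 1*|2 + exp(-4*I*pi/7) + 2*exp(-6*I*pi/7) + exp(-2*I*pi/7) + 2*exp(4*I*pi/7)|^2 + 1*|2 + 2*exp(-2*I*pi/7) + exp(-6*I*pi/7) + 2*exp(6*I*pi/7) + exp(4*I*pi/7)|^2 + 1*|2 + exp(-4*I*pi/7) + 2*exp(-6*I*pi/7) + exp(6*I*pi/7) + 2*exp(2*I*pi/7)|^2 + 1*|2 + 2*exp(-4*I*pi/7) + exp(2*I*pi/7) + 2*exp(6*I*pi/7) + exp(4*I*pi/7)|^2 + 1*|2 + 2*exp(-4*I*pi/7) + 2*exp(-2*I*pi/7) + exp(-6*I*pi/7) + exp(2*I*pi/7)|^2]
  = (1/7)[(64) + (14 + 12*exp(-2*I*pi/7) + 8*exp(-4*I*pi/7) + 5*exp(-6*I*pi/7) + 5*exp(6*I*pi/7) + 8*exp(4*I*pi/7) + 12*exp(2*I*pi/7)) + (14 + 12*exp(-4*I*pi/7) + 5*exp(-2*I*pi/7) + 8*exp(-6*I*pi/7) + 8*exp(6*I*pi/7) + 5*exp(2*I*pi/7) + 12*exp(4*I*pi/7)) + (14 + 8*exp(-2*I*pi/7) + 12*exp(-6*I*pi/7) + 5*exp(-4*I*pi/7) + 5*exp(4*I*pi/7) + 12*exp(6*I*pi/7) + 8*exp(2*I*pi/7)) + (14 + 8*exp(-2*I*pi/7) + 12*exp(-6*I*pi/7) + 5*exp(-4*I*pi/7) + 5*exp(4*I*pi/7) + 12*exp(6*I*pi/7) + 8*exp(2*I*pi/7)) + (14 + 12*exp(-4*I*pi/7) + 5*exp(-2*I*pi/7) + 8*exp(-6*I*pi/7) + 8*exp(6*I*pi/7) + 5*exp(2*I*pi/7) + 12*exp(4*I*pi/7)) + (14 + 12*exp(-2*I*pi/7) + 8*exp(-4*I*pi/7) + 5*exp(-6*I*pi/7) + 5*exp(6*I*pi/7) + 8*exp(4*I*pi/7) + 12*exp(2*I*pi/7))] = 98/7 = 14.
(Exp terms are combined using exp(i*s)*conj(exp(i*t)) = exp(i*(s-t)), and sums of them are collapsed using the identity that for every m > 1 the m distinct m-th roots of unity sum to 0, e.g. 1 + exp(2*I*pi/3) + exp(-2*I*pi/3) = 0.)
A character is irreducible iff <chi, chi> = 1, so this representation is reducible.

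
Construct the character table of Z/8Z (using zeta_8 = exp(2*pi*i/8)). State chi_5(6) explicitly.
Character table of Z/8Z (irreps indexed chi_0,...,chi_7 with chi_k(m) = zeta_8^(k*m), zeta_8 = exp(2*pi*i/8)):
  irrep \ class  {0} (size 1)  {1} (size 1)    {2} (size 1)  {3} (size 1)    {4} (size 1)  {5} (size 1)    {6} (size 1)  {7} (size 1)  
  chi_0          1             1               1             1               1             1               1             1             
  chi_1          1             exp(I*pi/4)     I             exp(3*I*pi/4)   -1            exp(-3*I*pi/4)  -I            exp(-I*pi/4)  
  chi_2          1             I               -1            -I              1             I               -1            -I            
  chi_3          1             exp(3*I*pi/4)   -I            exp(I*pi/4)     -1            exp(-I*pi/4)    I             exp(-3*I*pi/4)
  chi_4          1             -1              1             -1              1             -1              1             -1            
  chi_5          1             exp(-3*I*pi/4)  I             exp(-I*pi/4)    -1            exp(I*pi/4)     -I            exp(3*I*pi/4) 
  chi_6          1             -I              -1            I               1             -I              -1            I             
  chi_7          1             exp(-I*pi/4)    -I            exp(-3*I*pi/4)  -1            exp(3*I*pi/4)   I             exp(I*pi/4)   

Spot check: chi_5(6) = zeta_8^(5*6) = zeta_8^30 = -I.

Reasoning: Z/8Z is abelian, so all 8 irreducible complex representations are 1-dimensional. They are given by chi_k(m) = zeta_8^(k*m) for k = 0,...,7. Row orthogonality: sum_m chi_k(m) conj(chi_l(m)) = 8 * [k = l].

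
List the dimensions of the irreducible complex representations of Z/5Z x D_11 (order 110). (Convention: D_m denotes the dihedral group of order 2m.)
Dimensions: 1, 1, 1, 1, 1, 1, 1, 1, 1, 1, 2, 2, 2, 2, 2, 2, 2, 2, 2, 2, 2, 2, 2, 2, 2, 2, 2, 2, 2, 2, 2, 2, 2, 2, 2

Proof sketch: There are 35 irreducibles (= number of conjugacy classes). Their dimensions d_i satisfy sum d_i^2 = |G| = 110: 1 + 1 + 1 + 1 + 1 + 1 + 1 + 1 + 1 + 1 + 4 + 4 + 4 + 4 + 4 + 4 + 4 + 4 + 4 + 4 + 4 + 4 + 4 + 4 + 4 + 4 + 4 + 4 + 4 + 4 + 4 + 4 + 4 + 4 + 4 = 110. (For the product with Z/5Z: each of the 5 1-dim characters of Z/5Z tensors with each irrep of D_11, giving 5 copies of each D_11-dimension.)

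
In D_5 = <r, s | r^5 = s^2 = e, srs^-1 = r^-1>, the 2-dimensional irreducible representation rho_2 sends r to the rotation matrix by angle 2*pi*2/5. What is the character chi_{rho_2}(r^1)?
chi_{rho_2}(r^1) = 2*cos(2*pi*2*1/5) = -sqrt(5)/2 - 1/2

Argument: rho_2(r^1) is rotation by angle 2*pi*2*1/5, whose trace is 2*cos(2*pi*2*1/5) = -sqrt(5)/2 - 1/2.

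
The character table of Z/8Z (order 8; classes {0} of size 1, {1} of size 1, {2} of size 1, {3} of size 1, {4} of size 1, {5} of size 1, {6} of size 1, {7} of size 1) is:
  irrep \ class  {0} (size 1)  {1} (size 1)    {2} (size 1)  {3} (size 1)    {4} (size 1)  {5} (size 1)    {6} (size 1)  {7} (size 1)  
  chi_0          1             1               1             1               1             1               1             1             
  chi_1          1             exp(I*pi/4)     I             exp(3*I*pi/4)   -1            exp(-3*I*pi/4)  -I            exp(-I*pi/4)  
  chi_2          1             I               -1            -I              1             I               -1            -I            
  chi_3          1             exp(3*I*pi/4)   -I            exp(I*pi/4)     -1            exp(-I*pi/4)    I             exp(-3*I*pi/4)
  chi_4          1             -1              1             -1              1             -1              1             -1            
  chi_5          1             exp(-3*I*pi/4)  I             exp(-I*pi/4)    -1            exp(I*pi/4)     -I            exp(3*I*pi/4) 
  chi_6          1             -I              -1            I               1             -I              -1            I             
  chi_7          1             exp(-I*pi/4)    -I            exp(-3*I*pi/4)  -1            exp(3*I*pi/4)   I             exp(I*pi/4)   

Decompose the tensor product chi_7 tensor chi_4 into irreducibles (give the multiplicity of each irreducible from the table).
chi_7 tensor chi_4 = chi_3 (all other irreducibles have multiplicity 0).

Justification: The character of a tensor product is the pointwise product (chi_7 * chi_4)(C) = chi_7(C) * chi_4(C):
  {0}: (1)*(1), {1}: (exp(-I*pi/4))*(-1), {2}: (-I)*(1), {3}: (exp(-3*I*pi/4))*(-1), {4}: (-1)*(1), {5}: (exp(3*I*pi/4))*(-1), {6}: (I)*(1), {7}: (exp(I*pi/4))*(-1)
so (chi_7 * chi_4) takes values
  {0} -> 1, {1} -> -exp(-I*pi/4), {2} -> -I, {3} -> -exp(-3*I*pi/4), {4} -> -1, {5} -> -exp(3*I*pi/4), {6} -> I, {7} -> -exp(I*pi/4).
Now take the inner product of this character with each irreducible chi from the table, <chi_7*chi_4, chi> = (1/8) sum_C |C| (chi_7*chi_4)(C) conj(chi(C)):
  <chi_7*chi_4, chi_0> = (1/8)[1*(1)*conj(1) + 1*(-exp(-I*pi/4))*conj(1) + 1*(-I)*conj(1) + 1*(-exp(-3*I*pi/4))*conj(1) + 1*(-1)*conj(1) + 1*(-exp(3*I*pi/4))*conj(1) + 1*(I)*conj(1) + 1*(-exp(I*pi/4))*conj(1)]
      = (1/8)[(1) + (-exp(-I*pi/4)) + (-I) + (-exp(-3*I*pi/4)) + (-1) + (-exp(3*I*pi/4)) + (I) + (-exp(I*pi/4))] = 0/8 = 0
  <chi_7*chi_4, chi_1> = (1/8)[1*(1)*conj(1) + 1*(-exp(-I*pi/4))*conj(exp(I*pi/4)) + 1*(-I)*conj(I) + 1*(-exp(-3*I*pi/4))*conj(exp(3*I*pi/4)) + 1*(-1)*conj(-1) + 1*(-exp(3*I*pi/4))*conj(exp(-3*I*pi/4)) + 1*(I)*conj(-I) + 1*(-exp(I*pi/4))*conj(exp(-I*pi/4))]
      = (1/8)[(1) + (I) + (-1) + (-I) + (1) + (I) + (-1) + (-I)] = 0/8 = 0
  <chi_7*chi_4, chi_2> = (1/8)[1*(1)*conj(1) + 1*(-exp(-I*pi/4))*conj(I) + 1*(-I)*conj(-1) + 1*(-exp(-3*I*pi/4))*conj(-I) + 1*(-1)*conj(1) + 1*(-exp(3*I*pi/4))*conj(I) + 1*(I)*conj(-1) + 1*(-exp(I*pi/4))*conj(-I)]
      = (1/8)[(1) + (exp(I*pi/4)) + (I) + (-exp(-I*pi/4)) + (-1) + (exp(-3*I*pi/4)) + (-I) + (-exp(3*I*pi/4))] = 0/8 = 0
  <chi_7*chi_4, chi_3> = (1/8)[1*(1)*conj(1) + 1*(-exp(-I*pi/4))*conj(exp(3*I*pi/4)) + 1*(-I)*conj(-I) + 1*(-exp(-3*I*pi/4))*conj(exp(I*pi/4)) + 1*(-1)*conj(-1) + 1*(-exp(3*I*pi/4))*conj(exp(-I*pi/4)) + 1*(I)*conj(I) + 1*(-exp(I*pi/4))*conj(exp(-3*I*pi/4))]
      = (1/8)[(1) + (1) + (1) + (1) + (1) + (1) + (1) + (1)] = 8/8 = 1
  <chi_7*chi_4, chi_4> = (1/8)[1*(1)*conj(1) + 1*(-exp(-I*pi/4))*conj(-1) + 1*(-I)*conj(1) + 1*(-exp(-3*I*pi/4))*conj(-1) + 1*(-1)*conj(1) + 1*(-exp(3*I*pi/4))*conj(-1) + 1*(I)*conj(1) + 1*(-exp(I*pi/4))*conj(-1)]
      = (1/8)[(1) + (exp(-I*pi/4)) + (-I) + (exp(-3*I*pi/4)) + (-1) + (exp(3*I*pi/4)) + (I) + (exp(I*pi/4))] = 0/8 = 0
  <chi_7*chi_4, chi_5> = (1/8)[1*(1)*conj(1) + 1*(-exp(-I*pi/4))*conj(exp(-3*I*pi/4)) + 1*(-I)*conj(I) + 1*(-exp(-3*I*pi/4))*conj(exp(-I*pi/4)) + 1*(-1)*conj(-1) + 1*(-exp(3*I*pi/4))*conj(exp(I*pi/4)) + 1*(I)*conj(-I) + 1*(-exp(I*pi/4))*conj(exp(3*I*pi/4))]
      = (1/8)[(1) + (-I) + (-1) + (I) + (1) + (-I) + (-1) + (I)] = 0/8 = 0
  <chi_7*chi_4, chi_6> = (1/8)[1*(1)*conj(1) + 1*(-exp(-I*pi/4))*conj(-I) + 1*(-I)*conj(-1) + 1*(-exp(-3*I*pi/4))*conj(I) + 1*(-1)*conj(1) + 1*(-exp(3*I*pi/4))*conj(-I) + 1*(I)*conj(-1) + 1*(-exp(I*pi/4))*conj(I)]
      = (1/8)[(1) + (-exp(I*pi/4)) + (I) + (exp(-I*pi/4)) + (-1) + (-exp(-3*I*pi/4)) + (-I) + (exp(3*I*pi/4))] = 0/8 = 0
  <chi_7*chi_4, chi_7> = (1/8)[1*(1)*conj(1) + 1*(-exp(-I*pi/4))*conj(exp(-I*pi/4)) + 1*(-I)*conj(-I) + 1*(-exp(-3*I*pi/4))*conj(exp(-3*I*pi/4)) + 1*(-1)*conj(-1) + 1*(-exp(3*I*pi/4))*conj(exp(3*I*pi/4)) + 1*(I)*conj(I) + 1*(-exp(I*pi/4))*conj(exp(I*pi/4))]
      = (1/8)[(1) + (-1) + (1) + (-1) + (1) + (-1) + (1) + (-1)] = 0/8 = 0
(Exp terms are combined using exp(i*s)*conj(exp(i*t)) = exp(i*(s-t)), and sums of them are collapsed using the identity that for every m > 1 the m distinct m-th roots of unity sum to 0, e.g. 1 + exp(2*I*pi/3) + exp(-2*I*pi/3) = 0.)
Hence the multiplicities are chi_3: 1. Dimension check: dim(chi_7)*dim(chi_4) = 1*1 = 1 and sum (mult * dim) = 1*1 = 1.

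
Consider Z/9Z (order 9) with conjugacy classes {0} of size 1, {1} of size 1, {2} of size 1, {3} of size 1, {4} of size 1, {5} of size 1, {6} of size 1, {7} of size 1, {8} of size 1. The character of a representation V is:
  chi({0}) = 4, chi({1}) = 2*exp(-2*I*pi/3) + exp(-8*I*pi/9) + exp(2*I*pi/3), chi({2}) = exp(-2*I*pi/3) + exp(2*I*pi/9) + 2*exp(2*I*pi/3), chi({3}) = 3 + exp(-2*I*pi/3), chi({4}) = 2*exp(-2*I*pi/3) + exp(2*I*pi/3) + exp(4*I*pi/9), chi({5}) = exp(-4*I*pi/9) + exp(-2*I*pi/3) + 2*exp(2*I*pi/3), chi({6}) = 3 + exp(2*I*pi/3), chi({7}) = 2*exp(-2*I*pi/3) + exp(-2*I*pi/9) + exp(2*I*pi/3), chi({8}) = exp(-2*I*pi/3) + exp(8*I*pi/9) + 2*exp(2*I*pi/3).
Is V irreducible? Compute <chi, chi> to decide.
Not irreducible (reducible): <chi, chi> = 6 > 1.

Why: <chi, chi> = (1/|G|) sum_C |C| * |chi(C)|^2 = (1/9)[1*|4|^2 + 1*|2*exp(-2*I*pi/3) + exp(-8*I*pi/9) + exp(2*I*pi/3)|^2 + 1*|exp(-2*I*pi/3) + exp(2*I*pi/9) + 2*exp(2*I*pi/3)|^2 + 1*|3 + exp(-2*I*pi/3)|^2 + 1*|2*exp(-2*I*pi/3) + exp(2*I*pi/3) + exp(4*I*pi/9)|^2 + 1*|exp(-4*I*pi/9) + exp(-2*I*pi/3) + 2*exp(2*I*pi/3)|^2 + 1*|3 + exp(2*I*pi/3)|^2 + 1*|2*exp(-2*I*pi/3) + exp(-2*I*pi/9) + exp(2*I*pi/3)|^2 + 1*|exp(-2*I*pi/3) + exp(8*I*pi/9) + 2*exp(2*I*pi/3)|^2]
  = (1/9)[(16) + (6 + 2*exp(-2*I*pi/3) + 2*exp(-2*I*pi/9) + exp(-4*I*pi/9) + exp(4*I*pi/9) + 2*exp(2*I*pi/9) + 2*exp(2*I*pi/3)) + (6 + 2*exp(-4*I*pi/9) + 2*exp(-2*I*pi/3) + exp(-8*I*pi/9) + exp(8*I*pi/9) + 2*exp(2*I*pi/3) + 2*exp(4*I*pi/9)) + (7) + (6 + 2*exp(-2*I*pi/3) + 2*exp(-8*I*pi/9) + exp(-2*I*pi/9) + exp(2*I*pi/9) + 2*exp(8*I*pi/9) + 2*exp(2*I*pi/3)) + (6 + 2*exp(-2*I*pi/3) + 2*exp(-8*I*pi/9) + exp(-2*I*pi/9) + exp(2*I*pi/9) + 2*exp(8*I*pi/9) + 2*exp(2*I*pi/3)) + (7) + (6 + 2*exp(-4*I*pi/9) + 2*exp(-2*I*pi/3) + exp(-8*I*pi/9) + exp(8*I*pi/9) + 2*exp(2*I*pi/3) + 2*exp(4*I*pi/9)) + (6 + 2*exp(-2*I*pi/3) + 2*exp(-2*I*pi/9) + exp(-4*I*pi/9) + exp(4*I*pi/9) + 2*exp(2*I*pi/9) + 2*exp(2*I*pi/3))] = 54/9 = 6.
(Exp terms are combined using exp(i*s)*conj(exp(i*t)) = exp(i*(s-t)), and sums of them are collapsed using the identity that for every m > 1 the m distinct m-th roots of unity sum to 0, e.g. 1 + exp(2*I*pi/3) + exp(-2*I*pi/3) = 0.)
A character is irreducible iff <chi, chi> = 1, so this representation is reducible.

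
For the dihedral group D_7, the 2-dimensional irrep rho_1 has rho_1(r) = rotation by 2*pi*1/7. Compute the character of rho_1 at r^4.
chi_{rho_1}(r^4) = 2*cos(2*pi*1*4/7) = -2*cos(pi/7)

Explanation: rho_1(r^4) is rotation by angle 2*pi*1*4/7, whose trace is 2*cos(2*pi*1*4/7) = -2*cos(pi/7).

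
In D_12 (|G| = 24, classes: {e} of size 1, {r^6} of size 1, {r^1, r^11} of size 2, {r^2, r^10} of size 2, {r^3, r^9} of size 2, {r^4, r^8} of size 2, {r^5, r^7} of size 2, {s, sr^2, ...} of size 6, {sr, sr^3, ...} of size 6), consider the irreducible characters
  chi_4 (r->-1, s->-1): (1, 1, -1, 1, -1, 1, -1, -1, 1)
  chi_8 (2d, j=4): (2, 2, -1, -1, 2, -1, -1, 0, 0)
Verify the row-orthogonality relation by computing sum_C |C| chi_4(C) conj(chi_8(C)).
Sum = 0; so <chi_4, chi_8> = 0 (distinct irreducibles are orthogonal).

Justification: Compute term by term over conjugacy classes (|C| * chi_4(C) * conj(chi_8(C))):
  1*(1)*conj(2) + 1*(1)*conj(2) + 2*(-1)*conj(-1) + 2*(1)*conj(-1) + 2*(-1)*conj(2) + 2*(1)*conj(-1) + 2*(-1)*conj(-1) + 6*(-1)*conj(0) + 6*(1)*conj(0)
  = (2) + (2) + (2) + (-2) + (-4) + (-2) + (2) + (0) + (0)
  = 0.
Dividing by |G| = 24 gives 0/24 = 0, matching the row-orthogonality relation <chi_4, chi_8> = [chi_4 = chi_8].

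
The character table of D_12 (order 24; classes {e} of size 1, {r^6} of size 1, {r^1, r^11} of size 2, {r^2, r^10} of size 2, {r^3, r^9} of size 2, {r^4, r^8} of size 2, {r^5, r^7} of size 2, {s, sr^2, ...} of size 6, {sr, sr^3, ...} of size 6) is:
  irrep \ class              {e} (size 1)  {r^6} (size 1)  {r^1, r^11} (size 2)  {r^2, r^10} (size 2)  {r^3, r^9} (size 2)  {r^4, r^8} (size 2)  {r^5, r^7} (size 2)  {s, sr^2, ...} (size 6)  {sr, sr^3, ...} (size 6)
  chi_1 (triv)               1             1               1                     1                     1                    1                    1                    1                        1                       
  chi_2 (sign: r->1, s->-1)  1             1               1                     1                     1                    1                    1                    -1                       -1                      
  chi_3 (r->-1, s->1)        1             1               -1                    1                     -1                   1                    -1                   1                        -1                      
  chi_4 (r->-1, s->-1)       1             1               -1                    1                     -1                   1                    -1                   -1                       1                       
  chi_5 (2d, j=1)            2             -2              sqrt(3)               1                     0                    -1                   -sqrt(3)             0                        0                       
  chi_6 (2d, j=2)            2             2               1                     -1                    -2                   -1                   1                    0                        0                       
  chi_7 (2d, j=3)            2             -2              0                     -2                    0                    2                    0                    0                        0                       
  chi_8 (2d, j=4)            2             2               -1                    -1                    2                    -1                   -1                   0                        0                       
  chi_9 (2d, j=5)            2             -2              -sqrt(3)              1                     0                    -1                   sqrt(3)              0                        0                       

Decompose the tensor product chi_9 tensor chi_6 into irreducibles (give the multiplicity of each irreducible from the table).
chi_9 tensor chi_6 = chi_7 + chi_9 (all other irreducibles have multiplicity 0).

Justification: The character of a tensor product is the pointwise product (chi_9 * chi_6)(C) = chi_9(C) * chi_6(C):
  {e}: (2)*(2), {r^6}: (-2)*(2), {r^1, r^11}: (-sqrt(3))*(1), {r^2, r^10}: (1)*(-1), {r^3, r^9}: (0)*(-2), {r^4, r^8}: (-1)*(-1), {r^5, r^7}: (sqrt(3))*(1), {s, sr^2, ...}: (0)*(0), {sr, sr^3, ...}: (0)*(0)
so (chi_9 * chi_6) takes values
  {e} -> 4, {r^6} -> -4, {r^1, r^11} -> -sqrt(3), {r^2, r^10} -> -1, {r^3, r^9} -> 0, {r^4, r^8} -> 1, {r^5, r^7} -> sqrt(3), {s, sr^2, ...} -> 0, {sr, sr^3, ...} -> 0.
Now take the inner product of this character with each irreducible chi from the table, <chi_9*chi_6, chi> = (1/24) sum_C |C| (chi_9*chi_6)(C) conj(chi(C)):
  <chi_9*chi_6, chi_1> = (1/24)[1*(4)*conj(1) + 1*(-4)*conj(1) + 2*(-sqrt(3))*conj(1) + 2*(-1)*conj(1) + 2*(0)*conj(1) + 2*(1)*conj(1) + 2*(sqrt(3))*conj(1) + 6*(0)*conj(1) + 6*(0)*conj(1)]
      = (1/24)[(4) + (-4) + (-2*sqrt(3)) + (-2) + (0) + (2) + (2*sqrt(3)) + (0) + (0)] = 0/24 = 0
  <chi_9*chi_6, chi_2> = (1/24)[1*(4)*conj(1) + 1*(-4)*conj(1) + 2*(-sqrt(3))*conj(1) + 2*(-1)*conj(1) + 2*(0)*conj(1) + 2*(1)*conj(1) + 2*(sqrt(3))*conj(1) + 6*(0)*conj(-1) + 6*(0)*conj(-1)]
      = (1/24)[(4) + (-4) + (-2*sqrt(3)) + (-2) + (0) + (2) + (2*sqrt(3)) + (0) + (0)] = 0/24 = 0
  <chi_9*chi_6, chi_3> = (1/24)[1*(4)*conj(1) + 1*(-4)*conj(1) + 2*(-sqrt(3))*conj(-1) + 2*(-1)*conj(1) + 2*(0)*conj(-1) + 2*(1)*conj(1) + 2*(sqrt(3))*conj(-1) + 6*(0)*conj(1) + 6*(0)*conj(-1)]
      = (1/24)[(4) + (-4) + (2*sqrt(3)) + (-2) + (0) + (2) + (-2*sqrt(3)) + (0) + (0)] = 0/24 = 0
  <chi_9*chi_6, chi_4> = (1/24)[1*(4)*conj(1) + 1*(-4)*conj(1) + 2*(-sqrt(3))*conj(-1) + 2*(-1)*conj(1) + 2*(0)*conj(-1) + 2*(1)*conj(1) + 2*(sqrt(3))*conj(-1) + 6*(0)*conj(-1) + 6*(0)*conj(1)]
      = (1/24)[(4) + (-4) + (2*sqrt(3)) + (-2) + (0) + (2) + (-2*sqrt(3)) + (0) + (0)] = 0/24 = 0
  <chi_9*chi_6, chi_5> = (1/24)[1*(4)*conj(2) + 1*(-4)*conj(-2) + 2*(-sqrt(3))*conj(sqrt(3)) + 2*(-1)*conj(1) + 2*(0)*conj(0) + 2*(1)*conj(-1) + 2*(sqrt(3))*conj(-sqrt(3)) + 6*(0)*conj(0) + 6*(0)*conj(0)]
      = (1/24)[(8) + (8) + (-6) + (-2) + (0) + (-2) + (-6) + (0) + (0)] = 0/24 = 0
  <chi_9*chi_6, chi_6> = (1/24)[1*(4)*conj(2) + 1*(-4)*conj(2) + 2*(-sqrt(3))*conj(1) + 2*(-1)*conj(-1) + 2*(0)*conj(-2) + 2*(1)*conj(-1) + 2*(sqrt(3))*conj(1) + 6*(0)*conj(0) + 6*(0)*conj(0)]
      = (1/24)[(8) + (-8) + (-2*sqrt(3)) + (2) + (0) + (-2) + (2*sqrt(3)) + (0) + (0)] = 0/24 = 0
  <chi_9*chi_6, chi_7> = (1/24)[1*(4)*conj(2) + 1*(-4)*conj(-2) + 2*(-sqrt(3))*conj(0) + 2*(-1)*conj(-2) + 2*(0)*conj(0) + 2*(1)*conj(2) + 2*(sqrt(3))*conj(0) + 6*(0)*conj(0) + 6*(0)*conj(0)]
      = (1/24)[(8) + (8) + (0) + (4) + (0) + (4) + (0) + (0) + (0)] = 24/24 = 1
  <chi_9*chi_6, chi_8> = (1/24)[1*(4)*conj(2) + 1*(-4)*conj(2) + 2*(-sqrt(3))*conj(-1) + 2*(-1)*conj(-1) + 2*(0)*conj(2) + 2*(1)*conj(-1) + 2*(sqrt(3))*conj(-1) + 6*(0)*conj(0) + 6*(0)*conj(0)]
      = (1/24)[(8) + (-8) + (2*sqrt(3)) + (2) + (0) + (-2) + (-2*sqrt(3)) + (0) + (0)] = 0/24 = 0
  <chi_9*chi_6, chi_9> = (1/24)[1*(4)*conj(2) + 1*(-4)*conj(-2) + 2*(-sqrt(3))*conj(-sqrt(3)) + 2*(-1)*conj(1) + 2*(0)*conj(0) + 2*(1)*conj(-1) + 2*(sqrt(3))*conj(sqrt(3)) + 6*(0)*conj(0) + 6*(0)*conj(0)]
      = (1/24)[(8) + (8) + (6) + (-2) + (0) + (-2) + (6) + (0) + (0)] = 24/24 = 1
Hence the multiplicities are chi_7: 1, chi_9: 1. Dimension check: dim(chi_9)*dim(chi_6) = 2*2 = 4 and sum (mult * dim) = 1*2 + 1*2 = 4.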